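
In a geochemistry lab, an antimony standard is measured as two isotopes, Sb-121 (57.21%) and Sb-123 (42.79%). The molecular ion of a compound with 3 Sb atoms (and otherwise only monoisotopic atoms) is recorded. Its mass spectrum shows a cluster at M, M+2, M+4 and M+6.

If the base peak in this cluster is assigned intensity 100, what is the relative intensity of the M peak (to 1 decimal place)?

44.6

Term probabilities: M 0.1872, M+2 0.4202, M+4 0.3143, M+6 0.0783. Base peak = M+2.
P(M+2) = C(3,1) × 0.5721^2 × 0.4279^1 = 3 × 0.32729841 × 0.4279 = 0.420153 (base)
P(M) = C(3,0) × 0.5721^3 × 0.4279^0 = 1 × 0.18724742 × 1.0000 = 0.187247
Relative intensity = 0.187247 / 0.420153 × 100 = 44.6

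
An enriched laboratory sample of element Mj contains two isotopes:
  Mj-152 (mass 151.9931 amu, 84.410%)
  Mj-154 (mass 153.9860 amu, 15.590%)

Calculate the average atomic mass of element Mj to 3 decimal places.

Average mass = Σ (abundance × isotope mass) = 0.84410 × 151.9931 + 0.15590 × 153.9860
= 128.29738 + 24.00642 = 152.30380 amu

152.304 amu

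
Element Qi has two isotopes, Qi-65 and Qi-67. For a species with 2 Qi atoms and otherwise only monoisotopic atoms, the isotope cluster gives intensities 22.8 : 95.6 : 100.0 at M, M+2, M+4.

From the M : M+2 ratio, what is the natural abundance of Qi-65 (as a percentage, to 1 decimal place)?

Let p = fractional abundance of Qi-65. I(M+2)/I(M) = [C(2,1)·p^1·(1−p)] / p^2 = 2·(1−p)/p = 95.6/22.8 = 4.1930
(1−p)/p = 4.1930/2 = 2.0965  ⇒  p = 1/(1 + 2.0965) = 0.3229
Qi-65: 32.3%, Qi-67: 67.7%.

32.3%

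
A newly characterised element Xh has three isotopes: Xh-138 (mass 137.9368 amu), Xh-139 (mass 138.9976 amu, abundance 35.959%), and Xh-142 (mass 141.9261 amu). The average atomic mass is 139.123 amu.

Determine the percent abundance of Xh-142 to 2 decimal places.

20.17%

Let x and y be the fractions of Xh-138 and Xh-142. Then x + y = 1 − 0.35959 = 0.64041 and 137.9368x + 141.9261y = 139.123 − 0.35959×138.9976 = 89.140853016.
Substituting: 137.9368x + 141.9261(0.64041 − x) = 89.140853016
(137.9368 − 141.9261)x = -1.750040685  ⇒  x = 0.43868, y = 0.20173
Xh-138: 43.87%, Xh-142: 20.17%.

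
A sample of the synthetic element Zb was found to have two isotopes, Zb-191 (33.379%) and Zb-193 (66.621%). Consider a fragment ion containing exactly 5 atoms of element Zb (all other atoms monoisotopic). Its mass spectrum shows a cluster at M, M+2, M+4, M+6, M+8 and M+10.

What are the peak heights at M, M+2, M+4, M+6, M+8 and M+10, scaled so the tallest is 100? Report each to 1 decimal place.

1.3 : 12.6 : 50.1 : 100.0 : 99.8 : 39.8

Each Zb atom is independently Zb-191 (p = 0.33379) or Zb-193 (q = 0.66621); the cluster is the binomial expansion (p + q)^5.
P(M) = 0.33379^5 = 0.004143
P(M+2) = 5 × 0.33379^4 × 0.66621^1 = 0.041350
P(M+4) = 10 × 0.33379^3 × 0.66621^2 = 0.165060
P(M+6) = 10 × 0.33379^2 × 0.66621^3 = 0.329443
P(M+8) = 5 × 0.33379^1 × 0.66621^4 = 0.328767
P(M+10) = 0.66621^5 = 0.131237
The M+6 peak is largest (0.329443); scaling to 100 gives 1.3 : 12.6 : 50.1 : 100.0 : 99.8 : 39.8.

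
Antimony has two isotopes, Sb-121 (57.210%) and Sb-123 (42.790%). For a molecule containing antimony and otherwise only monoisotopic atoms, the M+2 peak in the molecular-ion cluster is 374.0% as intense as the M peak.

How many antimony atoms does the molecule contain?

5

With n Sb atoms, P(M+2)/P(M) = C(n,1)·p^(n−1)q / p^n = n·q/p = n · 0.42790/0.57210.
n = 3.740 × 0.57210/0.42790 = 5.00 ≈ 5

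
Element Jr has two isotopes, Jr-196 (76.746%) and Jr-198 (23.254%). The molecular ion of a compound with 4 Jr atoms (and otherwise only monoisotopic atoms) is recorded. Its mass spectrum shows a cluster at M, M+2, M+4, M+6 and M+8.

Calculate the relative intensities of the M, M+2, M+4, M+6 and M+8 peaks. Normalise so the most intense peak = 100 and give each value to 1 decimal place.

82.5 : 100.0 : 45.4 : 9.2 : 0.7

The 4 Jr atoms are independent, so intensities follow the terms of (0.76746 + 0.23254)^4.
P(M) = 0.76746^4 = 0.346915
P(M+2) = 4 × 0.76746^3 × 0.23254^1 = 0.420460
P(M+4) = 6 × 0.76746^2 × 0.23254^2 = 0.191099
P(M+6) = 4 × 0.76746^1 × 0.23254^3 = 0.038602
P(M+8) = 0.23254^4 = 0.002924
The M+2 peak is largest (0.420460); scaling to 100 gives 82.5 : 100.0 : 45.4 : 9.2 : 0.7.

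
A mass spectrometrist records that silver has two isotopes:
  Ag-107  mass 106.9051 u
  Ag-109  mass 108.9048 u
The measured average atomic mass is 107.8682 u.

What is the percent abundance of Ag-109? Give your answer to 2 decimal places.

48.16%

Writing the weighted mean with unknown fraction x of Ag-107:
106.9051·x + 108.9048·(1 − x) = 107.8682
(106.9051 − 108.9048)·x = 107.8682 − 108.9048
x = -1.0366 / -1.9997 = 0.51838 → 51.84% Ag-107, 48.16% Ag-109.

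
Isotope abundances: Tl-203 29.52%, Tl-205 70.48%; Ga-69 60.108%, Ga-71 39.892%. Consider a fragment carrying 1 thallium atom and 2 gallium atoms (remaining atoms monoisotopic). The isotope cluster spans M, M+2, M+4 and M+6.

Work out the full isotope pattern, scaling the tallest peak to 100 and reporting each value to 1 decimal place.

26.9 : 100.0 : 97.2 : 28.3

Thallium pattern (n=1): 0.2952 : 0.7048
Gallium pattern (n=2): 0.36129717 : 0.47956567 : 0.15913717
Convolve the two distributions (both contribute in 2-u steps):
  M: 0.2952×0.36129717 = 0.106655
  M+2: 0.2952×0.47956567 + 0.7048×0.36129717 = 0.396210
  M+4: 0.2952×0.15913717 + 0.7048×0.47956567 = 0.384975
  M+6: 0.7048×0.15913717 = 0.112160
Scale to base peak (0.396210) = 100: 26.9 : 100.0 : 97.2 : 28.3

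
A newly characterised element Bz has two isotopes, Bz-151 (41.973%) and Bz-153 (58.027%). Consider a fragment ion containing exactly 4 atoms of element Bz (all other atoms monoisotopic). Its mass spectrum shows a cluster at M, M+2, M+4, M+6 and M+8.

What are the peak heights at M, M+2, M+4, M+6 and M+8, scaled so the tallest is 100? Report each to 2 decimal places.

Each Bz atom is independently Bz-151 (p = 0.41973) or Bz-153 (q = 0.58027); the cluster is the binomial expansion (p + q)^4.
P(M) = 0.41973^4 = 0.031037
P(M+2) = 4 × 0.41973^3 × 0.58027^1 = 0.171633
P(M+4) = 6 × 0.41973^2 × 0.58027^2 = 0.355919
P(M+6) = 4 × 0.41973^1 × 0.58027^3 = 0.328035
P(M+8) = 0.58027^4 = 0.113376
The M+4 peak is largest (0.355919); scaling to 100 gives 8.72 : 48.22 : 100.00 : 92.17 : 31.85.

8.72 : 48.22 : 100.00 : 92.17 : 31.85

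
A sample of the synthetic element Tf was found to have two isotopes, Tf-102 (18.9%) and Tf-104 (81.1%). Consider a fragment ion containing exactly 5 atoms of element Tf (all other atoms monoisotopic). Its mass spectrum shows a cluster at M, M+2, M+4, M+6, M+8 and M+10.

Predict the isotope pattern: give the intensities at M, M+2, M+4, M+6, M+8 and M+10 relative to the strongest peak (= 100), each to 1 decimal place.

The 5 Tf atoms are independent, so intensities follow the terms of (0.189 + 0.811)^5.
P(M) = 0.189^5 = 0.000241
P(M+2) = 5 × 0.189^4 × 0.811^1 = 0.005174
P(M+4) = 10 × 0.189^3 × 0.811^2 = 0.044405
P(M+6) = 10 × 0.189^2 × 0.811^3 = 0.190540
P(M+8) = 5 × 0.189^1 × 0.811^4 = 0.408804
P(M+10) = 0.811^5 = 0.350836
The M+8 peak is largest (0.408804); scaling to 100 gives 0.1 : 1.3 : 10.9 : 46.6 : 100.0 : 85.8.

0.1 : 1.3 : 10.9 : 46.6 : 100.0 : 85.8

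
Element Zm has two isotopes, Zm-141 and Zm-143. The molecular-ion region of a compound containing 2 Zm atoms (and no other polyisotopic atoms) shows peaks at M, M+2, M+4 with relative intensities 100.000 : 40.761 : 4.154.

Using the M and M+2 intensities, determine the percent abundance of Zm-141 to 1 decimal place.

83.1%

If p is the fraction of Zm that is Zm-141, then I(M+2)/I(M) = [C(2,1)·p^1·(1−p)] / p^2 = 2·(1−p)/p = 40.761/100.000 = 0.4076
(1−p)/p = 0.4076/2 = 0.2038  ⇒  p = 1/(1 + 0.2038) = 0.8307
Zm-141: 83.1%, Zm-143: 16.9%.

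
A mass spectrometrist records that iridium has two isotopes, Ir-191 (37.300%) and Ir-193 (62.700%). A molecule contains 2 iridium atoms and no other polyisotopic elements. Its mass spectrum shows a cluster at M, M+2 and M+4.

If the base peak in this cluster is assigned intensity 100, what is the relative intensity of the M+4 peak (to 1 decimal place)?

84.0

(0.37300 + 0.62700)^2 gives M 0.1391, M+2 0.4677, M+4 0.3931; the largest is M+2.
P(M+2) = C(2,1) × 0.37300^1 × 0.62700^1 = 2 × 0.3730 × 0.6270 = 0.467742 (base)
P(M+4) = C(2,2) × 0.37300^0 × 0.62700^2 = 1 × 1.0000 × 0.393129 = 0.393129
Relative intensity = 0.393129 / 0.467742 × 100 = 84.0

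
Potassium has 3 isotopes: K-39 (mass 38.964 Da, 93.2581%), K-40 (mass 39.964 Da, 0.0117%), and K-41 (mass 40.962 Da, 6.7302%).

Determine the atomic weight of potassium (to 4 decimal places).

39.0986 Da

Weight each isotope mass by its fractional abundance: 0.932581 × 38.964 + 0.000117 × 39.964 + 0.067302 × 40.962
= 36.33709 + 0.00468 + 2.75682 = 39.09859 Da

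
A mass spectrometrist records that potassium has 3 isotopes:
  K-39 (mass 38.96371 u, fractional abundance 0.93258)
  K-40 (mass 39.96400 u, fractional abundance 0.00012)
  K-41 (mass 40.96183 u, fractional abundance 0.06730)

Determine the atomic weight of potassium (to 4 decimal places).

39.0983 u

Weight each isotope mass by its fractional abundance: 0.93258 × 38.96371 + 0.00012 × 39.96400 + 0.06730 × 40.96183
= 36.336777 + 0.004796 + 2.756731 = 39.098304 u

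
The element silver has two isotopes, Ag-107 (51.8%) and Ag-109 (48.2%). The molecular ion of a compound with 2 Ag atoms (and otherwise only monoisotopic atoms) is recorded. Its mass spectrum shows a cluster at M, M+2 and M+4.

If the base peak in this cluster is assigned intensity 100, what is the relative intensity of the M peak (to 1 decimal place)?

Binomial terms of (0.518 + 0.482)^2: M 0.2683, M+2 0.4994, M+4 0.2323 → M+2 is the base peak.
P(M+2) = C(2,1) × 0.518^1 × 0.482^1 = 2 × 0.5180 × 0.4820 = 0.499352 (base)
P(M) = C(2,0) × 0.518^2 × 0.482^0 = 1 × 0.268324 × 1.0000 = 0.268324
Relative intensity = 0.268324 / 0.499352 × 100 = 53.7

53.7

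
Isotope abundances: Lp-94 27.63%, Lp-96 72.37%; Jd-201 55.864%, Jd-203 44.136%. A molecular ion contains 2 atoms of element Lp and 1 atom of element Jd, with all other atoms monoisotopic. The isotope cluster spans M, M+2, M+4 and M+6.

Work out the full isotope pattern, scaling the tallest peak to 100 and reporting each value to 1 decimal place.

Element Lp pattern (n=2): 0.07634169 : 0.39991662 : 0.52374169
Element Jd pattern (n=1): 0.55864 : 0.44136
Convolve the two distributions (both contribute in 2-u steps):
  M: 0.07634169×0.55864 = 0.042648
  M+2: 0.07634169×0.44136 + 0.39991662×0.55864 = 0.257104
  M+4: 0.39991662×0.44136 + 0.52374169×0.55864 = 0.469090
  M+6: 0.52374169×0.44136 = 0.231159
Scale to base peak (0.469090) = 100: 9.1 : 54.8 : 100.0 : 49.3

9.1 : 54.8 : 100.0 : 49.3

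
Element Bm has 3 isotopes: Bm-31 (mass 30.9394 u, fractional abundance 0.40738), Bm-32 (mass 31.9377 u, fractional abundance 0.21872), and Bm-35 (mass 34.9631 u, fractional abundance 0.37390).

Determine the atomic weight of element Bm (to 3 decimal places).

Ar = Σ fᵢ·mᵢ = 0.40738 × 30.9394 + 0.21872 × 31.9377 + 0.37390 × 34.9631
= 12.60409 + 6.98541 + 13.07270 = 32.66220 u

32.662 u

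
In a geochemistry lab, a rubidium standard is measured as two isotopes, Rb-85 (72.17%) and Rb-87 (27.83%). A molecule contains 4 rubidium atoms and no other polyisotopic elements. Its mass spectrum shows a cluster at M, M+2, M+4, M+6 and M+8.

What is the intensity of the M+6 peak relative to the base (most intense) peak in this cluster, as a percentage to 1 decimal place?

14.9%

(0.7217 + 0.2783)^4 gives M 0.2713, M+2 0.4184, M+4 0.2420, M+6 0.0622, M+8 0.0060; the largest is M+2.
P(M+2) = C(4,1) × 0.7217^3 × 0.2783^1 = 4 × 0.37589809 × 0.2783 = 0.418450 (base)
P(M+6) = C(4,3) × 0.7217^1 × 0.2783^3 = 4 × 0.7217 × 0.02155458 = 0.062224
Relative intensity = 0.062224 / 0.418450 × 100 = 14.9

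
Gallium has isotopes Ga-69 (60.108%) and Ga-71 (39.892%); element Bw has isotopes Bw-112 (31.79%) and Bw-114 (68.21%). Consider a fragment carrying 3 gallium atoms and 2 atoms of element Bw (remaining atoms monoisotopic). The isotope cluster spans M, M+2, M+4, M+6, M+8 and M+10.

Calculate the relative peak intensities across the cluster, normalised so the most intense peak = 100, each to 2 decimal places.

Gallium pattern (n=3): 0.2171685 : 0.432386 : 0.2869625 : 0.063483
Element Bw pattern (n=2): 0.10106041 : 0.43367918 : 0.46526041
Convolve the two distributions (both contribute in 2-u steps):
  M: 0.2171685×0.10106041 = 0.021947
  M+2: 0.2171685×0.43367918 + 0.432386×0.10106041 = 0.137879
  M+4: 0.2171685×0.46526041 + 0.432386×0.43367918 + 0.2869625×0.10106041 = 0.317557
  M+6: 0.432386×0.46526041 + 0.2869625×0.43367918 + 0.063483×0.10106041 = 0.332037
  M+8: 0.2869625×0.46526041 + 0.063483×0.43367918 = 0.161044
  M+10: 0.063483×0.46526041 = 0.029536
Scale to base peak (0.332037) = 100: 6.61 : 41.53 : 95.64 : 100.00 : 48.50 : 8.90

6.61 : 41.53 : 95.64 : 100.00 : 48.50 : 8.90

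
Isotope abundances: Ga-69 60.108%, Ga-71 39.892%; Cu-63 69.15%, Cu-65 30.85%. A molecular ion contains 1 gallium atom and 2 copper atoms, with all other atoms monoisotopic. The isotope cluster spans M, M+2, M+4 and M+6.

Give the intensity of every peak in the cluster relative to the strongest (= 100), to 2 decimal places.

64.27 : 100.00 : 50.85 : 8.49

Gallium pattern (n=1): 0.60108 : 0.39892
Copper pattern (n=2): 0.47817225 : 0.4266555 : 0.09517225
Convolve the two distributions (both contribute in 2-u steps):
  M: 0.60108×0.47817225 = 0.287420
  M+2: 0.60108×0.4266555 + 0.39892×0.47817225 = 0.447207
  M+4: 0.60108×0.09517225 + 0.39892×0.4266555 = 0.227408
  M+6: 0.39892×0.09517225 = 0.037966
Scale to base peak (0.447207) = 100: 64.27 : 100.00 : 50.85 : 8.49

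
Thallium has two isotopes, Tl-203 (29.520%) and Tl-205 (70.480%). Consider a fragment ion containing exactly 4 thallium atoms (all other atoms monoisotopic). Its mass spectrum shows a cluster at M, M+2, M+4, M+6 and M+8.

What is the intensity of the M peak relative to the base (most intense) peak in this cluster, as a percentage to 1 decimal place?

Term probabilities: M 0.0076, M+2 0.0725, M+4 0.2597, M+6 0.4134, M+8 0.2468. Base peak = M+6.
P(M+6) = C(4,3) × 0.29520^1 × 0.70480^3 = 4 × 0.2952 × 0.35010449 = 0.413403 (base)
P(M) = C(4,0) × 0.29520^4 × 0.70480^0 = 1 × 0.00759391 × 1.0000 = 0.007594
Relative intensity = 0.007594 / 0.413403 × 100 = 1.8

1.8%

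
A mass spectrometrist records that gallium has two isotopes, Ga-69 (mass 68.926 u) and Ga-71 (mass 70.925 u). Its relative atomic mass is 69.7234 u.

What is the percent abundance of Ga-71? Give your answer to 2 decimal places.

Let x be the fractional abundance of Ga-69; then Ga-71 has abundance 1 − x.
68.926·x + 70.925·(1 − x) = 69.7234
(68.926 − 70.925)·x = 69.7234 − 70.925
x = -1.2016 / -1.999 = 0.60110 → 60.11% Ga-69, 39.89% Ga-71.

39.89%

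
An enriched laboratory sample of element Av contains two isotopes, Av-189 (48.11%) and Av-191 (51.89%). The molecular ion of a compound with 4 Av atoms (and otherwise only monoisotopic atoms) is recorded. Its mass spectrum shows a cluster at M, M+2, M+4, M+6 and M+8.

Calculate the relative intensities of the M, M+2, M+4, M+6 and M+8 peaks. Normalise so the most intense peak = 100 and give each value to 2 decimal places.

Each Av atom is independently Av-189 (p = 0.4811) or Av-191 (q = 0.5189); the cluster is the binomial expansion (p + q)^4.
P(M) = 0.4811^4 = 0.053572
P(M+2) = 4 × 0.4811^3 × 0.5189^1 = 0.231126
P(M+4) = 6 × 0.4811^2 × 0.5189^2 = 0.373929
P(M+6) = 4 × 0.4811^1 × 0.5189^3 = 0.268872
P(M+8) = 0.5189^4 = 0.072499
The M+4 peak is largest (0.373929); scaling to 100 gives 14.33 : 61.81 : 100.00 : 71.90 : 19.39.

14.33 : 61.81 : 100.00 : 71.90 : 19.39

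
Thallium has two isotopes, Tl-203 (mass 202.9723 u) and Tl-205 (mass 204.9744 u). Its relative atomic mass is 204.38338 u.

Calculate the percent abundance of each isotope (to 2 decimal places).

With x = fraction of Tl-203 (so Tl-205 is 1 − x):
202.9723·x + 204.9744·(1 − x) = 204.38338
(202.9723 − 204.9744)·x = 204.38338 − 204.9744
x = -0.59102 / -2.0021 = 0.29520 → 29.52% Tl-203, 70.48% Tl-205.

Tl-203: 29.52%, Tl-205: 70.48%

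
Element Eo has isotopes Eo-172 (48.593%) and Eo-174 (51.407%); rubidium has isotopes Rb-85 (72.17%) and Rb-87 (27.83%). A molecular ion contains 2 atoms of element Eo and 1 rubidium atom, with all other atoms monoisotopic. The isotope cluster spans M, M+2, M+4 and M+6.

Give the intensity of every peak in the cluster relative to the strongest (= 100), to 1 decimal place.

Element Eo pattern (n=2): 0.23612796 : 0.49960407 : 0.26426796
Rubidium pattern (n=1): 0.7217 : 0.2783
Convolve the two distributions (both contribute in 2-u steps):
  M: 0.23612796×0.7217 = 0.170414
  M+2: 0.23612796×0.2783 + 0.49960407×0.7217 = 0.426279
  M+4: 0.49960407×0.2783 + 0.26426796×0.7217 = 0.329762
  M+6: 0.26426796×0.2783 = 0.073546
Scale to base peak (0.426279) = 100: 40.0 : 100.0 : 77.4 : 17.3

40.0 : 100.0 : 77.4 : 17.3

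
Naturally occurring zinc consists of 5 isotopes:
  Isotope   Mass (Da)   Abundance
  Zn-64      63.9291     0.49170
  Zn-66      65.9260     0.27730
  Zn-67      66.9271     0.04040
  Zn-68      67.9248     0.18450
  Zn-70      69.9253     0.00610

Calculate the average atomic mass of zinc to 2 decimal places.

65.38 Da

Average mass = Σ (abundance × isotope mass) = 0.49170 × 63.9291 + 0.27730 × 65.9260 + 0.04040 × 66.9271 + 0.18450 × 67.9248 + 0.00610 × 69.9253
= 31.43394 + 18.28128 + 2.70385 + 12.53213 + 0.42654 = 65.37774 Da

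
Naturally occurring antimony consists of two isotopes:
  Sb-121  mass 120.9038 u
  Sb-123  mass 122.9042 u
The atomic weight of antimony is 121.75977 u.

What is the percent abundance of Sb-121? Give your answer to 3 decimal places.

Writing the weighted mean with unknown fraction x of Sb-121:
120.9038·x + 122.9042·(1 − x) = 121.75977
(120.9038 − 122.9042)·x = 121.75977 − 122.9042
x = -1.14443 / -2.0004 = 0.57210 → 57.210% Sb-121, 42.790% Sb-123.

57.210%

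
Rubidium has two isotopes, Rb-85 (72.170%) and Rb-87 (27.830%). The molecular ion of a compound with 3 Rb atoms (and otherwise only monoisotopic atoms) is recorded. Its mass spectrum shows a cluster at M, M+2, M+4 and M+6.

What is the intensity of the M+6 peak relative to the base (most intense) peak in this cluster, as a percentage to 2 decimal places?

Binomial terms of (0.72170 + 0.27830)^3: M 0.3759, M+2 0.4349, M+4 0.1677, M+6 0.0216 → M+2 is the base peak.
P(M+2) = C(3,1) × 0.72170^2 × 0.27830^1 = 3 × 0.52085089 × 0.2783 = 0.434858 (base)
P(M+6) = C(3,3) × 0.72170^0 × 0.27830^3 = 1 × 1.0000 × 0.02155458 = 0.021555
Relative intensity = 0.021555 / 0.434858 × 100 = 4.96

4.96%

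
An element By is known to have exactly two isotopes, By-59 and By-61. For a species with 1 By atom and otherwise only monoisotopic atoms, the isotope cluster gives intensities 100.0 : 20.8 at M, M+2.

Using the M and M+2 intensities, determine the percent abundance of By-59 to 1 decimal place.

Write p for the By-59 fraction. I(M+2)/I(M) = [C(1,1)·p^0·(1−p)] / p^1 = 1·(1−p)/p = 20.8/100.0 = 0.2080
(1−p)/p = 0.2080/1 = 0.2080  ⇒  p = 1/(1 + 0.2080) = 0.8278
By-59: 82.8%, By-61: 17.2%.

82.8%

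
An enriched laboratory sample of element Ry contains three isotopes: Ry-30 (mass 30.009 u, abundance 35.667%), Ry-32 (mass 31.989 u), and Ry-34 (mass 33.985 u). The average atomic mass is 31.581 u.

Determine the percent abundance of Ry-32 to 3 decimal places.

49.393%

The remaining 64.333% is split between Ry-32 (fraction x) and Ry-34 (fraction 0.64333 − x).
Substituting: 31.989x + 33.985(0.64333 − x) = 20.87768997
(31.989 − 33.985)x = -0.98588008  ⇒  x = 0.49393, y = 0.14940
Ry-32: 49.393%, Ry-34: 14.940%.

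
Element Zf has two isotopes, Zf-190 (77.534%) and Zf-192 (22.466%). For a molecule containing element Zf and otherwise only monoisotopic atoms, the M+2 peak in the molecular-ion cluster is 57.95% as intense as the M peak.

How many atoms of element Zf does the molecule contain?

The M+2/M ratio from n Zf atoms is n · q/p = n · 0.22466/0.77534.
n = 0.5795 × 0.77534/0.22466 = 2.00 ≈ 2

2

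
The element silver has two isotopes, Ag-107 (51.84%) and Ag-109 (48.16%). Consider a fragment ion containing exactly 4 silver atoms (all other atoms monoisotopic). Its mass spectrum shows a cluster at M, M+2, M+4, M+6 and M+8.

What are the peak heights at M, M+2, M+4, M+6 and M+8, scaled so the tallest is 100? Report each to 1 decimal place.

Each Ag atom is independently Ag-107 (p = 0.5184) or Ag-109 (q = 0.4816); the cluster is the binomial expansion (p + q)^4.
P(M) = 0.5184^4 = 0.072220
P(M+2) = 4 × 0.5184^3 × 0.4816^1 = 0.268375
P(M+4) = 6 × 0.5184^2 × 0.4816^2 = 0.373985
P(M+6) = 4 × 0.5184^1 × 0.4816^3 = 0.231624
P(M+8) = 0.4816^4 = 0.053795
The M+4 peak is largest (0.373985); scaling to 100 gives 19.3 : 71.8 : 100.0 : 61.9 : 14.4.

19.3 : 71.8 : 100.0 : 61.9 : 14.4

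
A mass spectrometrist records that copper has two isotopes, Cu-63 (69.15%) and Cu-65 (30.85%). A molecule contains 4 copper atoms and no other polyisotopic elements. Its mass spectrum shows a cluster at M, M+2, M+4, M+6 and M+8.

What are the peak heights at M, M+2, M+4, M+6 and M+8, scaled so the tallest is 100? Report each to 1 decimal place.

56.0 : 100.0 : 66.9 : 19.9 : 2.2

Expanding (0.6915 + 0.3085)^4:
P(M) = 0.6915^4 = 0.228649
P(M+2) = 4 × 0.6915^3 × 0.3085^1 = 0.408030
P(M+4) = 6 × 0.6915^2 × 0.3085^2 = 0.273052
P(M+6) = 4 × 0.6915^1 × 0.3085^3 = 0.081212
P(M+8) = 0.3085^4 = 0.009058
The M+2 peak is largest (0.408030); scaling to 100 gives 56.0 : 100.0 : 66.9 : 19.9 : 2.2.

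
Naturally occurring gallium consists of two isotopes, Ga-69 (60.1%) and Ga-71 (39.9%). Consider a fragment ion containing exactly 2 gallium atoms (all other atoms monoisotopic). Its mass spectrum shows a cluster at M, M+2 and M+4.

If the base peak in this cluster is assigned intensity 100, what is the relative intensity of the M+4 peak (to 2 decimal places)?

33.19

Term probabilities: M 0.3612, M+2 0.4796, M+4 0.1592. Base peak = M+2.
P(M+2) = C(2,1) × 0.601^1 × 0.399^1 = 2 × 0.6010 × 0.3990 = 0.479598 (base)
P(M+4) = C(2,2) × 0.601^0 × 0.399^2 = 1 × 1.0000 × 0.159201 = 0.159201
Relative intensity = 0.159201 / 0.479598 × 100 = 33.19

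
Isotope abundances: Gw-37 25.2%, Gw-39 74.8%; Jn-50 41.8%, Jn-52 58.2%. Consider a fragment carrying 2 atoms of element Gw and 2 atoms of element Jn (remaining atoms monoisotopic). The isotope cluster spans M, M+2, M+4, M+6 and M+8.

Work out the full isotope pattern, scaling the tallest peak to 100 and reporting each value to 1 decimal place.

2.8 : 24.2 : 75.7 : 100.0 : 47.4

Element Gw pattern (n=2): 0.063504 : 0.376992 : 0.559504
Element Jn pattern (n=2): 0.174724 : 0.486552 : 0.338724
Convolve the two distributions (both contribute in 2-u steps):
  M: 0.063504×0.174724 = 0.011096
  M+2: 0.063504×0.486552 + 0.376992×0.174724 = 0.096768
  M+4: 0.063504×0.338724 + 0.376992×0.486552 + 0.559504×0.174724 = 0.302695
  M+6: 0.376992×0.338724 + 0.559504×0.486552 = 0.399924
  M+8: 0.559504×0.338724 = 0.189517
Scale to base peak (0.399924) = 100: 2.8 : 24.2 : 75.7 : 100.0 : 47.4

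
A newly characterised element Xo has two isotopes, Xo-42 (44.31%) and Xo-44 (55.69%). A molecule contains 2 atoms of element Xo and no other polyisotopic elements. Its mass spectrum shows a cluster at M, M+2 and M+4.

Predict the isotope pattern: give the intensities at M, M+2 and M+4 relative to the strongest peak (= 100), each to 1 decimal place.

39.8 : 100.0 : 62.8

Each Xo atom is independently Xo-42 (p = 0.4431) or Xo-44 (q = 0.5569); the cluster is the binomial expansion (p + q)^2.
P(M) = 0.4431^2 = 0.196338
P(M+2) = 2 × 0.4431^1 × 0.5569^1 = 0.493525
P(M+4) = 0.5569^2 = 0.310138
The M+2 peak is largest (0.493525); scaling to 100 gives 39.8 : 100.0 : 62.8.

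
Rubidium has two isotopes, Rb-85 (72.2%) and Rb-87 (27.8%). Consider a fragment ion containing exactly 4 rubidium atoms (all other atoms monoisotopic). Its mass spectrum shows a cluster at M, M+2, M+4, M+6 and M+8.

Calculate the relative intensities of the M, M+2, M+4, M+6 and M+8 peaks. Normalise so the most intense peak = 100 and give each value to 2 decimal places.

The 4 Rb atoms are independent, so intensities follow the terms of (0.722 + 0.278)^4.
P(M) = 0.722^4 = 0.271737
P(M+2) = 4 × 0.722^3 × 0.278^1 = 0.418520
P(M+4) = 6 × 0.722^2 × 0.278^2 = 0.241721
P(M+6) = 4 × 0.722^1 × 0.278^3 = 0.062049
P(M+8) = 0.278^4 = 0.005973
The M+2 peak is largest (0.418520); scaling to 100 gives 64.93 : 100.00 : 57.76 : 14.83 : 1.43.

64.93 : 100.00 : 57.76 : 14.83 : 1.43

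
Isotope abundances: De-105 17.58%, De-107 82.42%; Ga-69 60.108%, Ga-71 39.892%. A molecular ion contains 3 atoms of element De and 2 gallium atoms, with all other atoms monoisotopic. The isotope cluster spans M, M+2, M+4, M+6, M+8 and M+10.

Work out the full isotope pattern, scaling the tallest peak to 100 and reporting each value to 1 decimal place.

0.5 : 7.8 : 43.2 : 100.0 : 84.3 : 23.1

Element De pattern (n=3): 0.00543321 : 0.07641729 : 0.35826579 : 0.55988371
Gallium pattern (n=2): 0.36129717 : 0.47956567 : 0.15913717
Convolve the two distributions (both contribute in 2-u steps):
  M: 0.00543321×0.36129717 = 0.001963
  M+2: 0.00543321×0.47956567 + 0.07641729×0.36129717 = 0.030215
  M+4: 0.00543321×0.15913717 + 0.07641729×0.47956567 + 0.35826579×0.36129717 = 0.166952
  M+6: 0.07641729×0.15913717 + 0.35826579×0.47956567 + 0.55988371×0.36129717 = 0.386257
  M+8: 0.35826579×0.15913717 + 0.55988371×0.47956567 = 0.325514
  M+10: 0.55988371×0.15913717 = 0.089098
Scale to base peak (0.386257) = 100: 0.5 : 7.8 : 43.2 : 100.0 : 84.3 : 23.1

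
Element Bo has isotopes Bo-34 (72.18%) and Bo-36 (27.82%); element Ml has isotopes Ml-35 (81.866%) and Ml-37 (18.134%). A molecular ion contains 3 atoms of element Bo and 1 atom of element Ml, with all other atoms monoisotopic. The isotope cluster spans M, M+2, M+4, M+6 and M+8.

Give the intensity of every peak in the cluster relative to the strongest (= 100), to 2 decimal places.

Element Bo pattern (n=3): 0.37605436 : 0.43482263 : 0.16759165 : 0.02153136
Element Ml pattern (n=1): 0.81866 : 0.18134
Convolve the two distributions (both contribute in 2-u steps):
  M: 0.37605436×0.81866 = 0.307861
  M+2: 0.37605436×0.18134 + 0.43482263×0.81866 = 0.424166
  M+4: 0.43482263×0.18134 + 0.16759165×0.81866 = 0.216051
  M+6: 0.16759165×0.18134 + 0.02153136×0.81866 = 0.048018
  M+8: 0.02153136×0.18134 = 0.003904
Scale to base peak (0.424166) = 100: 72.58 : 100.00 : 50.94 : 11.32 : 0.92

72.58 : 100.00 : 50.94 : 11.32 : 0.92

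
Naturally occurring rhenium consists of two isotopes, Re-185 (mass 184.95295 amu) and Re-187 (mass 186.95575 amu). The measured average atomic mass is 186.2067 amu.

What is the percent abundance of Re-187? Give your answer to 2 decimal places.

62.60%

Let x be the fractional abundance of Re-185; then Re-187 has abundance 1 − x.
184.95295·x + 186.95575·(1 − x) = 186.2067
(184.95295 − 186.95575)·x = 186.2067 − 186.95575
x = -0.74905 / -2.00280 = 0.37400 → 37.40% Re-185, 62.60% Re-187.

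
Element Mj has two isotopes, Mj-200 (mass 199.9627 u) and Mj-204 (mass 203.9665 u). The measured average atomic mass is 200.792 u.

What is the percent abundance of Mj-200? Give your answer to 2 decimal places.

Let x be the fractional abundance of Mj-200; then Mj-204 has abundance 1 − x.
199.9627·x + 203.9665·(1 − x) = 200.792
(199.9627 − 203.9665)·x = 200.792 − 203.9665
x = -3.1745 / -4.0038 = 0.79287 → 79.29% Mj-200, 20.71% Mj-204.

79.29%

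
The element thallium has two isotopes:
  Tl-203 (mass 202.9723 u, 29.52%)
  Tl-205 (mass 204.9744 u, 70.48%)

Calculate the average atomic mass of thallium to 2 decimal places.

204.38 u

The abundance-weighted mean is 0.2952 × 202.9723 + 0.7048 × 204.9744
= 59.91742 + 144.46596 = 204.38338 u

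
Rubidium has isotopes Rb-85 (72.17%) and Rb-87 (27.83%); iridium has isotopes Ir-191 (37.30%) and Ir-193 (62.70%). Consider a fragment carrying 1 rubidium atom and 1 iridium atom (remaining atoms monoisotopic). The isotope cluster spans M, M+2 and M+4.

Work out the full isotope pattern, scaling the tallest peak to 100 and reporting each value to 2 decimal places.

Rubidium pattern (n=1): 0.7217 : 0.2783
Iridium pattern (n=1): 0.3730 : 0.6270
Convolve the two distributions (both contribute in 2-u steps):
  M: 0.7217×0.3730 = 0.269194
  M+2: 0.7217×0.6270 + 0.2783×0.3730 = 0.556312
  M+4: 0.2783×0.6270 = 0.174494
Scale to base peak (0.556312) = 100: 48.39 : 100.00 : 31.37

48.39 : 100.00 : 31.37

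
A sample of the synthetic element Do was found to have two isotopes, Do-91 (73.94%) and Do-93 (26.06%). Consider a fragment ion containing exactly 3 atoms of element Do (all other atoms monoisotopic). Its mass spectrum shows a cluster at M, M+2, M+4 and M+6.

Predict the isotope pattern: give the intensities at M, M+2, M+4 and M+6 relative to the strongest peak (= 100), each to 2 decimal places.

94.58 : 100.00 : 35.24 : 4.14

The 3 Do atoms are independent, so intensities follow the terms of (0.7394 + 0.2606)^3.
P(M) = 0.7394^3 = 0.404239
P(M+2) = 3 × 0.7394^2 × 0.2606^1 = 0.427420
P(M+4) = 3 × 0.7394^1 × 0.2606^2 = 0.150643
P(M+6) = 0.2606^3 = 0.017698
The M+2 peak is largest (0.427420); scaling to 100 gives 94.58 : 100.00 : 35.24 : 4.14.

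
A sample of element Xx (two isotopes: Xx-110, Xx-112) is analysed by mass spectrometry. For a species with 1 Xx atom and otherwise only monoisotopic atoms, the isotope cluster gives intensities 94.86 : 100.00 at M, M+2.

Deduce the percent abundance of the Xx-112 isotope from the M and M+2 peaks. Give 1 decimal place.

51.3%

Let p = fractional abundance of Xx-110. I(M+2)/I(M) = [C(1,1)·p^0·(1−p)] / p^1 = 1·(1−p)/p = 100.00/94.86 = 1.0542
(1−p)/p = 1.0542/1 = 1.0542  ⇒  p = 1/(1 + 1.0542) = 0.4868
Xx-110: 48.7%, Xx-112: 51.3%.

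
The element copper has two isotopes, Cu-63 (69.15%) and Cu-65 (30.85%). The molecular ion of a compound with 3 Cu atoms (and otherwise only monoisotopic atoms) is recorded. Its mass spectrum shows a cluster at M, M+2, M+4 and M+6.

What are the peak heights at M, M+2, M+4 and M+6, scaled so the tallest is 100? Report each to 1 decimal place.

74.7 : 100.0 : 44.6 : 6.6

The 3 Cu atoms are independent, so intensities follow the terms of (0.6915 + 0.3085)^3.
P(M) = 0.6915^3 = 0.330656
P(M+2) = 3 × 0.6915^2 × 0.3085^1 = 0.442548
P(M+4) = 3 × 0.6915^1 × 0.3085^2 = 0.197435
P(M+6) = 0.3085^3 = 0.029361
The M+2 peak is largest (0.442548); scaling to 100 gives 74.7 : 100.0 : 44.6 : 6.6.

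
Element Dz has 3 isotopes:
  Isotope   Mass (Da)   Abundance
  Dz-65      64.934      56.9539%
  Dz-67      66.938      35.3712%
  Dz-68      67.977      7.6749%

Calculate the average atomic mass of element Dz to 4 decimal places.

65.8764 Da

Ar = Σ fᵢ·mᵢ = 0.569539 × 64.934 + 0.353712 × 66.938 + 0.076749 × 67.977
= 36.98245 + 23.67677 + 5.21717 = 65.87639 Da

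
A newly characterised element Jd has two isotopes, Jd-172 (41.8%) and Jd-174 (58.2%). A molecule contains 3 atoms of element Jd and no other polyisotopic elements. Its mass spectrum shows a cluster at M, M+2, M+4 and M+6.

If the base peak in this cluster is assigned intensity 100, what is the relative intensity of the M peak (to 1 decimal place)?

17.2

(0.418 + 0.582)^3 gives M 0.0730, M+2 0.3051, M+4 0.4248, M+6 0.1971; the largest is M+4.
P(M+4) = C(3,2) × 0.418^1 × 0.582^2 = 3 × 0.4180 × 0.338724 = 0.424760 (base)
P(M) = C(3,0) × 0.418^3 × 0.582^0 = 1 × 0.07303463 × 1.0000 = 0.073035
Relative intensity = 0.073035 / 0.424760 × 100 = 17.2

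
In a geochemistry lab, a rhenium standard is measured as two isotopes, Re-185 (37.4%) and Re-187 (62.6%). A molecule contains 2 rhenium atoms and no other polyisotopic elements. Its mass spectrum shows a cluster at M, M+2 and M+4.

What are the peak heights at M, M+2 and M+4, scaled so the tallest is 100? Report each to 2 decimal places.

Expanding (0.374 + 0.626)^2:
P(M) = 0.374^2 = 0.139876
P(M+2) = 2 × 0.374^1 × 0.626^1 = 0.468248
P(M+4) = 0.626^2 = 0.391876
The M+2 peak is largest (0.468248); scaling to 100 gives 29.87 : 100.00 : 83.69.

29.87 : 100.00 : 83.69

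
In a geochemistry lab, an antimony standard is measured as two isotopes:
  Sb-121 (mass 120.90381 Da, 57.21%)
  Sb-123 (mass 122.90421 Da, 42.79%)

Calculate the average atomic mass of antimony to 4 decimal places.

121.7598 Da

Weight each isotope mass by its fractional abundance: 0.5721 × 120.90381 + 0.4279 × 122.90421
= 69.169070 + 52.590711 = 121.759781 Da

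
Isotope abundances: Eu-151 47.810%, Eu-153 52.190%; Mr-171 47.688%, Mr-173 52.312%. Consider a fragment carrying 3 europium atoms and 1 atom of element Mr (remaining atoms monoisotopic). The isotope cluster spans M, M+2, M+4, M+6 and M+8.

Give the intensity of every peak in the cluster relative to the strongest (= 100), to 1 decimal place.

Europium pattern (n=3): 0.10928391 : 0.3578871 : 0.39067407 : 0.14215492
Element Mr pattern (n=1): 0.47688 : 0.52312
Convolve the two distributions (both contribute in 2-u steps):
  M: 0.10928391×0.47688 = 0.052115
  M+2: 0.10928391×0.52312 + 0.3578871×0.47688 = 0.227838
  M+4: 0.3578871×0.52312 + 0.39067407×0.47688 = 0.373523
  M+6: 0.39067407×0.52312 + 0.14215492×0.47688 = 0.272160
  M+8: 0.14215492×0.52312 = 0.074364
Scale to base peak (0.373523) = 100: 14.0 : 61.0 : 100.0 : 72.9 : 19.9

14.0 : 61.0 : 100.0 : 72.9 : 19.9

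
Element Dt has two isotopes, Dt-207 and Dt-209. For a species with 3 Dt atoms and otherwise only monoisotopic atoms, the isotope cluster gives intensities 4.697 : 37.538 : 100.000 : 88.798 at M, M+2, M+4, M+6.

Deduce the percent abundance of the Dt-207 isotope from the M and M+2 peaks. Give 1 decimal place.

27.3%

If p is the fraction of Dt that is Dt-207, then I(M+2)/I(M) = [C(3,1)·p^2·(1−p)] / p^3 = 3·(1−p)/p = 37.538/4.697 = 7.9919
(1−p)/p = 7.9919/3 = 2.6640  ⇒  p = 1/(1 + 2.6640) = 0.2729
Dt-207: 27.3%, Dt-209: 72.7%.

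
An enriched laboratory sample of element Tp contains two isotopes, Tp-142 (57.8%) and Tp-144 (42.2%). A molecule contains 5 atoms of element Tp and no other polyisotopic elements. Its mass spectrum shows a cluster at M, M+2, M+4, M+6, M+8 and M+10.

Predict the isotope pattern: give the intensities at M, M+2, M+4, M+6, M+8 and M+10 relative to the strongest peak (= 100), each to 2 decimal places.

18.76 : 68.48 : 100.00 : 73.01 : 26.65 : 3.89

Expanding (0.578 + 0.422)^5:
P(M) = 0.578^5 = 0.064512
P(M+2) = 5 × 0.578^4 × 0.422^1 = 0.235502
P(M+4) = 10 × 0.578^3 × 0.422^2 = 0.343881
P(M+6) = 10 × 0.578^2 × 0.422^3 = 0.251069
P(M+8) = 5 × 0.578^1 × 0.422^4 = 0.091653
P(M+10) = 0.422^5 = 0.013383
The M+4 peak is largest (0.343881); scaling to 100 gives 18.76 : 68.48 : 100.00 : 73.01 : 26.65 : 3.89.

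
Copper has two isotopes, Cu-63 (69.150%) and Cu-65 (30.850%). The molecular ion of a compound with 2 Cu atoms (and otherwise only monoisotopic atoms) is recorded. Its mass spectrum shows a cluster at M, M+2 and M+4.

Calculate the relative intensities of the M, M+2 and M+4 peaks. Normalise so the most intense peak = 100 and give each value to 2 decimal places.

100.00 : 89.23 : 19.90

The 2 Cu atoms are independent, so intensities follow the terms of (0.69150 + 0.30850)^2.
P(M) = 0.69150^2 = 0.478172
P(M+2) = 2 × 0.69150^1 × 0.30850^1 = 0.426656
P(M+4) = 0.30850^2 = 0.095172
The M peak is largest (0.478172); scaling to 100 gives 100.00 : 89.23 : 19.90.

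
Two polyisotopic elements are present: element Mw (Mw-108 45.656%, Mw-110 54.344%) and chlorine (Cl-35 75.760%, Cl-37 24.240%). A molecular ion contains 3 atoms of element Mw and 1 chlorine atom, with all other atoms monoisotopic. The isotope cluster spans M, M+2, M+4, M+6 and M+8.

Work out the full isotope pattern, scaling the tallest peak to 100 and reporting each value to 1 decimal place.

Element Mw pattern (n=3): 0.09516858 : 0.33983537 : 0.40450353 : 0.16049252
Chlorine pattern (n=1): 0.7576 : 0.2424
Convolve the two distributions (both contribute in 2-u steps):
  M: 0.09516858×0.7576 = 0.072100
  M+2: 0.09516858×0.2424 + 0.33983537×0.7576 = 0.280528
  M+4: 0.33983537×0.2424 + 0.40450353×0.7576 = 0.388828
  M+6: 0.40450353×0.2424 + 0.16049252×0.7576 = 0.219641
  M+8: 0.16049252×0.2424 = 0.038903
Scale to base peak (0.388828) = 100: 18.5 : 72.1 : 100.0 : 56.5 : 10.0

18.5 : 72.1 : 100.0 : 56.5 : 10.0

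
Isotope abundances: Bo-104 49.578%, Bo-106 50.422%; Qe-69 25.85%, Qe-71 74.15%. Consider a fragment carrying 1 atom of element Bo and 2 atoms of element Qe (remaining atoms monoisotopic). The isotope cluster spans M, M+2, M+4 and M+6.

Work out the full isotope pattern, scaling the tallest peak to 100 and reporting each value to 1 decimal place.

Element Bo pattern (n=1): 0.49578 : 0.50422
Element Qe pattern (n=2): 0.06682225 : 0.3833555 : 0.54982225
Convolve the two distributions (both contribute in 2-u steps):
  M: 0.49578×0.06682225 = 0.033129
  M+2: 0.49578×0.3833555 + 0.50422×0.06682225 = 0.223753
  M+4: 0.49578×0.54982225 + 0.50422×0.3833555 = 0.465886
  M+6: 0.50422×0.54982225 = 0.277231
Scale to base peak (0.465886) = 100: 7.1 : 48.0 : 100.0 : 59.5

7.1 : 48.0 : 100.0 : 59.5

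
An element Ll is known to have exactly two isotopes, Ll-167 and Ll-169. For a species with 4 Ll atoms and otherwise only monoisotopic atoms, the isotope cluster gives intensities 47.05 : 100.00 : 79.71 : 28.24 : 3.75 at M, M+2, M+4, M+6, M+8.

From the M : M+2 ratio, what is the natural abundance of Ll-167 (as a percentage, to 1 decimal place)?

If p is the fraction of Ll that is Ll-167, then I(M+2)/I(M) = [C(4,1)·p^3·(1−p)] / p^4 = 4·(1−p)/p = 100.00/47.05 = 2.1254
(1−p)/p = 2.1254/4 = 0.5313  ⇒  p = 1/(1 + 0.5313) = 0.6530
Ll-167: 65.3%, Ll-169: 34.7%.

65.3%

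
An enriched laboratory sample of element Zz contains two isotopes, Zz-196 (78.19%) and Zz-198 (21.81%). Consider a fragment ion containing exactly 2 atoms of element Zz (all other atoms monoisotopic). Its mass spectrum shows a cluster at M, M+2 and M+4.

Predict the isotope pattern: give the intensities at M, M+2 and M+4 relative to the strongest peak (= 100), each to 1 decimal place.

100.0 : 55.8 : 7.8

Each Zz atom is independently Zz-196 (p = 0.7819) or Zz-198 (q = 0.2181); the cluster is the binomial expansion (p + q)^2.
P(M) = 0.7819^2 = 0.611368
P(M+2) = 2 × 0.7819^1 × 0.2181^1 = 0.341065
P(M+4) = 0.2181^2 = 0.047568
The M peak is largest (0.611368); scaling to 100 gives 100.0 : 55.8 : 7.8.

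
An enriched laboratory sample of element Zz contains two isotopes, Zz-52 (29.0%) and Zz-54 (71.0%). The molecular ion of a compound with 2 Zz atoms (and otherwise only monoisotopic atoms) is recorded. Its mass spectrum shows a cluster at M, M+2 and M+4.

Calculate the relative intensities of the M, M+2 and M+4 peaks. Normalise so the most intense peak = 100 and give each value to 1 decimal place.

16.7 : 81.7 : 100.0

Each Zz atom is independently Zz-52 (p = 0.290) or Zz-54 (q = 0.710); the cluster is the binomial expansion (p + q)^2.
P(M) = 0.290^2 = 0.084100
P(M+2) = 2 × 0.290^1 × 0.710^1 = 0.411800
P(M+4) = 0.710^2 = 0.504100
The M+4 peak is largest (0.504100); scaling to 100 gives 16.7 : 81.7 : 100.0.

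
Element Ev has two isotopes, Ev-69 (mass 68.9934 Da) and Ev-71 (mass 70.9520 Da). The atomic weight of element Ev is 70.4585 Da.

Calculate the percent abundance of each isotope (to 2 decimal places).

With x = fraction of Ev-69 (so Ev-71 is 1 − x):
68.9934·x + 70.9520·(1 − x) = 70.4585
(68.9934 − 70.9520)·x = 70.4585 − 70.9520
x = -0.4935 / -1.9586 = 0.25197 → 25.20% Ev-69, 74.80% Ev-71.

Ev-69: 25.20%, Ev-71: 74.80%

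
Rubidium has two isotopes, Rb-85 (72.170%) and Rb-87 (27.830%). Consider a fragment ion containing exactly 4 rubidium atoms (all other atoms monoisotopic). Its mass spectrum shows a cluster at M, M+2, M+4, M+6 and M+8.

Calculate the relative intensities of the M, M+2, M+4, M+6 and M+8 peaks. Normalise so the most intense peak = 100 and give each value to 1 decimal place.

64.8 : 100.0 : 57.8 : 14.9 : 1.4

The 4 Rb atoms are independent, so intensities follow the terms of (0.72170 + 0.27830)^4.
P(M) = 0.72170^4 = 0.271286
P(M+2) = 4 × 0.72170^3 × 0.27830^1 = 0.418450
P(M+4) = 6 × 0.72170^2 × 0.27830^2 = 0.242042
P(M+6) = 4 × 0.72170^1 × 0.27830^3 = 0.062224
P(M+8) = 0.27830^4 = 0.005999
The M+2 peak is largest (0.418450); scaling to 100 gives 64.8 : 100.0 : 57.8 : 14.9 : 1.4.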